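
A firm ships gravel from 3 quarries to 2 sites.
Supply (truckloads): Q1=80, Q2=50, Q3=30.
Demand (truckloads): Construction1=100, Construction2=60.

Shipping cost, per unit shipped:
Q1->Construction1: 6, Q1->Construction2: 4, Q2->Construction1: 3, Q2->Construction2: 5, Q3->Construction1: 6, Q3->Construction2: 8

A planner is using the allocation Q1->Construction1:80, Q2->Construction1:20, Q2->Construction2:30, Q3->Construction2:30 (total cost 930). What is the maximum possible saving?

Current plan cost = 80·6 + 20·3 + 30·5 + 30·8 = 930.
Optimal plan:
  Q1 to Construction1: 20 × 6 = 120
  Q1 to Construction2: 60 × 4 = 240
  Q2 to Construction1: 50 × 3 = 150
  Q3 to Construction1: 30 × 6 = 180
Optimal cost = 690.
Saving = 930 − 690 = 240.

240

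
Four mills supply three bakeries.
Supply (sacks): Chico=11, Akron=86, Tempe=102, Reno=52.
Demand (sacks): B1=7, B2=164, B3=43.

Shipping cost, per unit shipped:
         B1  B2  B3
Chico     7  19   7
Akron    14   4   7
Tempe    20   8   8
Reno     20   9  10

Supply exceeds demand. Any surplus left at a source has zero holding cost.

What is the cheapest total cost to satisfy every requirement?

One minimum-cost allocation:
  Chico→B1: 7 × 7 = 49
  Chico→B3: 4 × 7 = 28
  Akron→B2: 86 × 4 = 344
  Tempe→B2: 63 × 8 = 504
  Tempe→B3: 39 × 8 = 312
  Reno→B2: 15 × 9 = 135
Total = 49 + 28 + 344 + 504 + 312 + 135 = 1372.

1372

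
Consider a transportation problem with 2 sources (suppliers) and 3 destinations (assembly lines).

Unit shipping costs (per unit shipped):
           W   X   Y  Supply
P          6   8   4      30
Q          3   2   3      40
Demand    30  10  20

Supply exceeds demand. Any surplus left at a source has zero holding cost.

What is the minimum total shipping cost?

190

One minimum-cost allocation:
  P->Y: 20 × 4 = 80
  Q->W: 30 × 3 = 90
  Q->X: 10 × 2 = 20
Total = 80 + 90 + 20 = 190.
(Supply check: P ships 20; Q ships 40.)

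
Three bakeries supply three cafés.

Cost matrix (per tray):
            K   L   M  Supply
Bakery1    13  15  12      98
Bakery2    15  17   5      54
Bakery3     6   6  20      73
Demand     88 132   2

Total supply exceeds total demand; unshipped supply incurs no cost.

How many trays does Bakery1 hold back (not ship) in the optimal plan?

An optimal plan:
  Bakery1→K: 39 trays
  Bakery1→L: 59 trays
  Bakery2→K: 49 trays
  Bakery2→M: 2 trays
  Bakery3→L: 73 trays
Total cost = 2575.
Bakery1 ships 98 of its 98, leaving 0.

0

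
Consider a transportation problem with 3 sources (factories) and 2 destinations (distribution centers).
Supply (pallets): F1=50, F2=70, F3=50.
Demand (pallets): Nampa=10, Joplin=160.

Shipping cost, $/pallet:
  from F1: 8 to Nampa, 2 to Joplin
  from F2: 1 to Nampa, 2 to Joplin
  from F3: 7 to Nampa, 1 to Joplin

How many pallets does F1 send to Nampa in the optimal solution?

The minimum-cost plan:
  F1–Joplin: 50 × $2 = $100
  F2–Nampa: 10 × $1 = $10
  F2–Joplin: 60 × $2 = $120
  F3–Joplin: 50 × $1 = $50
Total cost = $280.
The route F1→Nampa is not used.

0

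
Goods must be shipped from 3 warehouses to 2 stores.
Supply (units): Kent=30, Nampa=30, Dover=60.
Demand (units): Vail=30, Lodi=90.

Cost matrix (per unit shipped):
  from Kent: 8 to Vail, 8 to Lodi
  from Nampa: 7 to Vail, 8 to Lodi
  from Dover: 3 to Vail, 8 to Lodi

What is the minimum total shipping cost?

810

An optimal shipping plan:
  Kent->Lodi: 30 × 8 = 240
  Nampa->Lodi: 30 × 8 = 240
  Dover->Vail: 30 × 3 = 90
  Dover->Lodi: 30 × 8 = 240
Total = 240 + 240 + 90 + 240 = 810.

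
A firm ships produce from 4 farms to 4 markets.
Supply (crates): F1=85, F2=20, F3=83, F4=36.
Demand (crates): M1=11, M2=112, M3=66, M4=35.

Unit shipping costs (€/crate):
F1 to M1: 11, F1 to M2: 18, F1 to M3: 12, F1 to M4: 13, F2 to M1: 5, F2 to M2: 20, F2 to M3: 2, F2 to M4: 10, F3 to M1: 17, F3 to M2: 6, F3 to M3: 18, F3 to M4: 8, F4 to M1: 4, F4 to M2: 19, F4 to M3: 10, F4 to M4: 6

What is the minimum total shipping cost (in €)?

Optimal allocation:
  F1->M1: 10 crates
  F1->M2: 29 crates
  F1->M3: 46 crates
  F2->M3: 20 crates
  F3->M2: 83 crates
  F4->M1: 1 crates
  F4->M4: 35 crates
Total cost = €1936.

1936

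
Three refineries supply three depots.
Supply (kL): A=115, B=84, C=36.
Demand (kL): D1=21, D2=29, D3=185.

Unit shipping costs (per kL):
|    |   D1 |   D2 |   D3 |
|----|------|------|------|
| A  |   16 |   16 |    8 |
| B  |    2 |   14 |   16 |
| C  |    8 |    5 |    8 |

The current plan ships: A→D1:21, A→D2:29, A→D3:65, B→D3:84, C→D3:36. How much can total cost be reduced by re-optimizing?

Current plan cost = 21·16 + 29·16 + 65·8 + 84·16 + 36·8 = 2952.
Optimal plan:
  A to D3: 115 × 8 = 920
  B to D1: 21 × 2 = 42
  B to D3: 63 × 16 = 1008
  C to D2: 29 × 5 = 145
  C to D3: 7 × 8 = 56
Optimal cost = 2171.
Saving = 2952 − 2171 = 781.

781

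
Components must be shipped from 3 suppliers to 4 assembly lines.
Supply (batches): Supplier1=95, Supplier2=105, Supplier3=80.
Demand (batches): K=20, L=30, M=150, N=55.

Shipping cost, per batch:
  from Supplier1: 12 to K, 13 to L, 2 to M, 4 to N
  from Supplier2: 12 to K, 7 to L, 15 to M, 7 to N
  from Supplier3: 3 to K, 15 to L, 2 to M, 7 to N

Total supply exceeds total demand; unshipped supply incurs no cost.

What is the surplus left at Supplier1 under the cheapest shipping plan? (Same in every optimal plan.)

0

Minimum-cost shipments:
  Supplier1->M: 90 batches
  Supplier1->N: 5 batches
  Supplier2->L: 30 batches
  Supplier2->N: 50 batches
  Supplier3->K: 20 batches
  Supplier3->M: 60 batches
Total cost = 940.
Supplier1 ships 95 of its 95, leaving 0.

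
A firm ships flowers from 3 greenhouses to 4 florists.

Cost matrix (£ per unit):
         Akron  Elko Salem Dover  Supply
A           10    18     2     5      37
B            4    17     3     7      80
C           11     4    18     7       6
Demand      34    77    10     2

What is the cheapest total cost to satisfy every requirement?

1422

One minimum-cost allocation:
  A–Elko: 25 bunches
  A–Salem: 10 bunches
  A–Dover: 2 bunches
  B–Akron: 34 bunches
  B–Elko: 46 bunches
  C–Elko: 6 bunches
Total cost = £1422.
(Supply check: A ships 37; B ships 80; C ships 6.)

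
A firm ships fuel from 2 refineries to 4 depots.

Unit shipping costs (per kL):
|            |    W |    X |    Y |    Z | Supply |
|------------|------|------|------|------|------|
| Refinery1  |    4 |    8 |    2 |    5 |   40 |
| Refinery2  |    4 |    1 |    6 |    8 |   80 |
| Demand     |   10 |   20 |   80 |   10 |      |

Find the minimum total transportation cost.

460

One minimum-cost allocation:
  Refinery1 to Y: 40 × 2 = 80
  Refinery2 to W: 10 × 4 = 40
  Refinery2 to X: 20 × 1 = 20
  Refinery2 to Y: 40 × 6 = 240
  Refinery2 to Z: 10 × 8 = 80
Total = 80 + 40 + 20 + 240 + 80 = 460.
(Supply check: Refinery1 ships 40; Refinery2 ships 80.)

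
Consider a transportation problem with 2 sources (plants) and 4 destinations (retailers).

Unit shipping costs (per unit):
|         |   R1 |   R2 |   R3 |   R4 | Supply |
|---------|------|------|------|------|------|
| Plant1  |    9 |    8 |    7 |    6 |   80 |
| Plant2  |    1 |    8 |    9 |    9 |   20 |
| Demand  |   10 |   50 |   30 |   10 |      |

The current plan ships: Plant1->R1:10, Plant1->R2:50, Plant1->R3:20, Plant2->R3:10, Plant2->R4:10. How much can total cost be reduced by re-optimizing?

Current plan cost = 10·9 + 50·8 + 20·7 + 10·9 + 10·9 = 810.
Optimal plan:
  Plant1 to R2: 40 × 8 = 320
  Plant1 to R3: 30 × 7 = 210
  Plant1 to R4: 10 × 6 = 60
  Plant2 to R1: 10 × 1 = 10
  Plant2 to R2: 10 × 8 = 80
Optimal cost = 680.
Saving = 810 − 680 = 130.

130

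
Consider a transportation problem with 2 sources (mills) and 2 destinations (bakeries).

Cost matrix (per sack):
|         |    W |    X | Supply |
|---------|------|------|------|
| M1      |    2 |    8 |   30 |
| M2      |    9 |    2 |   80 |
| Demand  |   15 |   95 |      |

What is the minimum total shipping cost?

310

An optimal shipping plan:
  M1–W: 15 × 2 = 30
  M1–X: 15 × 8 = 120
  M2–X: 80 × 2 = 160
Total = 30 + 120 + 160 = 310.
(Supply check: M1 ships 30; M2 ships 80.)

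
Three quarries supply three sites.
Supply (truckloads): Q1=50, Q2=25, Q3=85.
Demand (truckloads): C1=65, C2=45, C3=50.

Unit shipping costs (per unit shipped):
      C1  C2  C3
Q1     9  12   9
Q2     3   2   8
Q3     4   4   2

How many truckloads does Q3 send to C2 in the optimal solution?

20

The minimum-cost plan:
  Q1→C1: 50 truckloads
  Q2→C2: 25 truckloads
  Q3→C1: 15 truckloads
  Q3→C2: 20 truckloads
  Q3→C3: 50 truckloads
Total cost = 740.
So Q3→C2 carries 20 truckloads.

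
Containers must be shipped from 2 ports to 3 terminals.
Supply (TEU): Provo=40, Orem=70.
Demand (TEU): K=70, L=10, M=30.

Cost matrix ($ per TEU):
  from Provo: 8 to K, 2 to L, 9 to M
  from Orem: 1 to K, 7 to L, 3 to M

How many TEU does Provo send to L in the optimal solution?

Optimal shipments:
  Provo→L: 10 × $2 = $20
  Provo→M: 30 × $9 = $270
  Orem→K: 70 × $1 = $70
Total cost = $360.
So Provo→L carries 10 TEU.

10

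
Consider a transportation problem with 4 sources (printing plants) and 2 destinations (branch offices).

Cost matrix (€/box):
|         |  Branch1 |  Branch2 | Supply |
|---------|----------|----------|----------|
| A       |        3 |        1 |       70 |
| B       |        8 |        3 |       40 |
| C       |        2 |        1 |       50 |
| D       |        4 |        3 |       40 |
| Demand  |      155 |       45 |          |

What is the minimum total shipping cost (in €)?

580

Optimal allocation:
  A to Branch1: 65 boxes
  A to Branch2: 5 boxes
  B to Branch2: 40 boxes
  C to Branch1: 50 boxes
  D to Branch1: 40 boxes
Total cost = €580.
(Supply check: A ships 70; B ships 40; C ships 50; D ships 40.)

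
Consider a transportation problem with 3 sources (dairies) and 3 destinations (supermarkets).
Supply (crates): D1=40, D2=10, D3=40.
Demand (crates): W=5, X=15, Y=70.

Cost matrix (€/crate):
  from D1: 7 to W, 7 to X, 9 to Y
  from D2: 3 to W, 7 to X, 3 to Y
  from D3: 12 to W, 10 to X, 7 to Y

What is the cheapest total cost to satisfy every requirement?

630

One minimum-cost allocation:
  D1→W: 5 crates
  D1→X: 15 crates
  D1→Y: 20 crates
  D2→Y: 10 crates
  D3→Y: 40 crates
Total cost = €630.
(Supply check: D1 ships 40; D2 ships 10; D3 ships 40.)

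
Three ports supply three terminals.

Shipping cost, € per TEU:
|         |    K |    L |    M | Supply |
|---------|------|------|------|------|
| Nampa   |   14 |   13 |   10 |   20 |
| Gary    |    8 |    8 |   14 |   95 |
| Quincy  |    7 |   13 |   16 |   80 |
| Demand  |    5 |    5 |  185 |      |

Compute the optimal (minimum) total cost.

An optimal shipping plan:
  Nampa→M: 20 × €10 = €200
  Gary→L: 5 × €8 = €40
  Gary→M: 90 × €14 = €1260
  Quincy→K: 5 × €7 = €35
  Quincy→M: 75 × €16 = €1200
Total = 200 + 40 + 1260 + 35 + 1200 = €2735.

2735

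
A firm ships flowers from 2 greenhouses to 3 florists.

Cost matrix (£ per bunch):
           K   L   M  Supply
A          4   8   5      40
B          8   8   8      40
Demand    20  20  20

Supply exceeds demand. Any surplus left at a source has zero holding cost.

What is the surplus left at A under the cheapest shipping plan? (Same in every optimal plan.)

An optimal plan:
  A–K: 20 bunches
  A–M: 20 bunches
  B–L: 20 bunches
Total cost = £340.
A ships 40 of its 40, leaving 0.

0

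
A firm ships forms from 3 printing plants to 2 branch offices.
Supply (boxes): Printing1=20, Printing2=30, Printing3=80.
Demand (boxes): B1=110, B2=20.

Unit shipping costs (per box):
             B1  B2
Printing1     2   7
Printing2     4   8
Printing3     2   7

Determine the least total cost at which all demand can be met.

400

Optimal allocation:
  Printing1->B1: 20 boxes
  Printing2->B1: 10 boxes
  Printing2->B2: 20 boxes
  Printing3->B1: 80 boxes
Total cost = 400.
(Supply check: Printing1 ships 20; Printing2 ships 30; Printing3 ships 80.)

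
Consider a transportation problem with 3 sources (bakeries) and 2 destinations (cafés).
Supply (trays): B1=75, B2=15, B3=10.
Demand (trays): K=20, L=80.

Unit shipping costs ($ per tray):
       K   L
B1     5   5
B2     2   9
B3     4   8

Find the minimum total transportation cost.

465

A cheapest plan:
  B1 to L: 75 × $5 = $375
  B2 to K: 15 × $2 = $30
  B3 to K: 5 × $4 = $20
  B3 to L: 5 × $8 = $40
Total = 375 + 30 + 20 + 40 = $465.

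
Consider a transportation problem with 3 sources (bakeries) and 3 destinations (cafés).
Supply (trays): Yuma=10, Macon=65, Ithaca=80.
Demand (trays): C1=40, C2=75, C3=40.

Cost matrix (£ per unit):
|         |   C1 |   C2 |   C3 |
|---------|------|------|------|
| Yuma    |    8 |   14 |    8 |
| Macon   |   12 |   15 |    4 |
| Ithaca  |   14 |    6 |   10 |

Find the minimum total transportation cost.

A cheapest plan:
  Yuma to C1: 10 × £8 = £80
  Macon to C1: 25 × £12 = £300
  Macon to C3: 40 × £4 = £160
  Ithaca to C1: 5 × £14 = £70
  Ithaca to C2: 75 × £6 = £450
Total = 80 + 300 + 160 + 70 + 450 = £1060.
(Supply check: Yuma ships 10; Macon ships 65; Ithaca ships 80.)

1060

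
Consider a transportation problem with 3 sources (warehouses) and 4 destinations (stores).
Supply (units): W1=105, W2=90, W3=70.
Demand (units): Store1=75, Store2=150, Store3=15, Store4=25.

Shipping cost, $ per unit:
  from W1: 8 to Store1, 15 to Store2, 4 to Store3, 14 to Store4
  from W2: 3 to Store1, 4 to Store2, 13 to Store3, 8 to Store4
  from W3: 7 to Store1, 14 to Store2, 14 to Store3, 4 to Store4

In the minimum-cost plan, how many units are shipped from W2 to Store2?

Optimal shipments:
  W1→Store1: 30 × $8 = $240
  W1→Store2: 60 × $15 = $900
  W1→Store3: 15 × $4 = $60
  W2→Store2: 90 × $4 = $360
  W3→Store1: 45 × $7 = $315
  W3→Store4: 25 × $4 = $100
Total cost = $1975.
So W2→Store2 carries 90 units.

90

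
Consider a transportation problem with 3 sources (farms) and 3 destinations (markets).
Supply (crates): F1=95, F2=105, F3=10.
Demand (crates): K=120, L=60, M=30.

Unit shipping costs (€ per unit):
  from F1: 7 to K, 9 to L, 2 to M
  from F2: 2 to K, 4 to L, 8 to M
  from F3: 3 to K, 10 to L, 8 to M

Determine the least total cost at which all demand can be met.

875

An optimal shipping plan:
  F1–K: 5 × €7 = €35
  F1–L: 60 × €9 = €540
  F1–M: 30 × €2 = €60
  F2–K: 105 × €2 = €210
  F3–K: 10 × €3 = €30
Total = 35 + 540 + 60 + 210 + 30 = €875.
(Supply check: F1 ships 95; F2 ships 105; F3 ships 10.)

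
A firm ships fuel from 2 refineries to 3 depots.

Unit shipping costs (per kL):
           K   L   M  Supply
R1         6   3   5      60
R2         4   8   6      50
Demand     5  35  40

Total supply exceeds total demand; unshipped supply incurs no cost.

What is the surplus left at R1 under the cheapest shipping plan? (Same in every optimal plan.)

0

An optimal plan:
  R1->L: 35 × 3 = 105
  R1->M: 25 × 5 = 125
  R2->K: 5 × 4 = 20
  R2->M: 15 × 6 = 90
Total cost = 340.
R1 ships 60 of its 60, leaving 0.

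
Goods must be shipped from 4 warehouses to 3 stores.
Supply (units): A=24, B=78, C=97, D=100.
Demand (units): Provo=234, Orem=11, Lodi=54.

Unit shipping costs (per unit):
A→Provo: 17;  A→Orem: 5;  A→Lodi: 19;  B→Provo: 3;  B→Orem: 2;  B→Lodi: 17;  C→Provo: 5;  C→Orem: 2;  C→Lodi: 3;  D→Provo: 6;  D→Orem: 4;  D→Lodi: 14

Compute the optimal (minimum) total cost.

A cheapest plan:
  A->Provo: 13 units
  A->Orem: 11 units
  B->Provo: 78 units
  C->Provo: 43 units
  C->Lodi: 54 units
  D->Provo: 100 units
Total cost = 1487.

1487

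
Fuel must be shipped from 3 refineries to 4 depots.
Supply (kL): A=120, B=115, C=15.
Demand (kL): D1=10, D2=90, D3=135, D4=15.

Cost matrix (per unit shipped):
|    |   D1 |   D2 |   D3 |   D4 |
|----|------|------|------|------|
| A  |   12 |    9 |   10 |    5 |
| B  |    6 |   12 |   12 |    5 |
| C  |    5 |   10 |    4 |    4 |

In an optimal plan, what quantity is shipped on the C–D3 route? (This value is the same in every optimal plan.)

15

Solving gives:
  A->D2: 90 × 9 = 810
  A->D3: 30 × 10 = 300
  B->D1: 10 × 6 = 60
  B->D3: 90 × 12 = 1080
  B->D4: 15 × 5 = 75
  C->D3: 15 × 4 = 60
Total cost = 2385.
So C→D3 carries 15 kL.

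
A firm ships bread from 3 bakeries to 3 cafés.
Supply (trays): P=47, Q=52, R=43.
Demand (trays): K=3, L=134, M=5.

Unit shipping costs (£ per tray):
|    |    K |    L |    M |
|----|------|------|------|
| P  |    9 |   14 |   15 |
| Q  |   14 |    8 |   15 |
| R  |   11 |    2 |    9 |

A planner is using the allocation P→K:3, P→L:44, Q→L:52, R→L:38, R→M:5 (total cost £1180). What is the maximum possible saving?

Current plan cost = 3·9 + 44·14 + 52·8 + 38·2 + 5·9 = £1180.
Optimal plan:
  P->K: 3 × £9 = £27
  P->L: 39 × £14 = £546
  P->M: 5 × £15 = £75
  Q->L: 52 × £8 = £416
  R->L: 43 × £2 = £86
Optimal cost = £1150.
Saving = 1180 − 1150 = £30.

30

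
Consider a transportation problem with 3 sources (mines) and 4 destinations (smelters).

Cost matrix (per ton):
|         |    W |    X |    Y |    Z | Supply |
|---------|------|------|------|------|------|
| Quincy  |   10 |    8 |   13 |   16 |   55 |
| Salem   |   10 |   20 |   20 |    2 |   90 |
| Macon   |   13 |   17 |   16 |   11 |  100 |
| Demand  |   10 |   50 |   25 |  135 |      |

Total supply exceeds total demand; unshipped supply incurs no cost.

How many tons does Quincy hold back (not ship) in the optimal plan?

Minimum-cost shipments:
  Quincy→X: 50 tons
  Quincy→Y: 5 tons
  Salem→Z: 90 tons
  Macon→W: 10 tons
  Macon→Y: 20 tons
  Macon→Z: 45 tons
Total cost = 1590.
Quincy ships 55 of its 55, leaving 0.

0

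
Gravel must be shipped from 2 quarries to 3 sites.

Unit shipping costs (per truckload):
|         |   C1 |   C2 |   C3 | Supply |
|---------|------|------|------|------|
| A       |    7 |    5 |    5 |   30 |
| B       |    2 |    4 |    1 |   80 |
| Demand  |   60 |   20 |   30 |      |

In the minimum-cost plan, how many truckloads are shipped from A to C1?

0

Solving gives:
  A–C2: 20 × 5 = 100
  A–C3: 10 × 5 = 50
  B–C1: 60 × 2 = 120
  B–C3: 20 × 1 = 20
Total cost = 290.
The route A→C1 is not used.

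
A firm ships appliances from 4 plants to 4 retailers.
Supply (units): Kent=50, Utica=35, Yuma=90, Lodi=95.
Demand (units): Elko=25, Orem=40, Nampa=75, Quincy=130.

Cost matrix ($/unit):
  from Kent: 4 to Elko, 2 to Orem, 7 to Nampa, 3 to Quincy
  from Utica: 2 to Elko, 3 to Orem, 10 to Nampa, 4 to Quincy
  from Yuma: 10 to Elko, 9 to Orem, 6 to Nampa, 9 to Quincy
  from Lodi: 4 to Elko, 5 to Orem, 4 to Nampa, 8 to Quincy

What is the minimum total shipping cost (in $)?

An optimal shipping plan:
  Kent–Quincy: 50 × $3 = $150
  Utica–Quincy: 35 × $4 = $140
  Yuma–Nampa: 45 × $6 = $270
  Yuma–Quincy: 45 × $9 = $405
  Lodi–Elko: 25 × $4 = $100
  Lodi–Orem: 40 × $5 = $200
  Lodi–Nampa: 30 × $4 = $120
Total = 150 + 140 + 270 + 405 + 100 + 200 + 120 = $1385.
(Supply check: Kent ships 50; Utica ships 35; Yuma ships 90; Lodi ships 95.)

1385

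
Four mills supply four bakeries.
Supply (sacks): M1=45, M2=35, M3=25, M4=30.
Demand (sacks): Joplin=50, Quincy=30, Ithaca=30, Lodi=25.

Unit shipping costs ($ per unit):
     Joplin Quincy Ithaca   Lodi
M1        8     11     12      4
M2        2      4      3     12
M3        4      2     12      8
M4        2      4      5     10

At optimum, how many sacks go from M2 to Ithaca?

Solving gives:
  M1–Joplin: 20 × $8 = $160
  M1–Lodi: 25 × $4 = $100
  M2–Joplin: 5 × $2 = $10
  M2–Ithaca: 30 × $3 = $90
  M3–Quincy: 25 × $2 = $50
  M4–Joplin: 25 × $2 = $50
  M4–Quincy: 5 × $4 = $20
Total cost = $480.
So M2→Ithaca carries 30 sacks.

30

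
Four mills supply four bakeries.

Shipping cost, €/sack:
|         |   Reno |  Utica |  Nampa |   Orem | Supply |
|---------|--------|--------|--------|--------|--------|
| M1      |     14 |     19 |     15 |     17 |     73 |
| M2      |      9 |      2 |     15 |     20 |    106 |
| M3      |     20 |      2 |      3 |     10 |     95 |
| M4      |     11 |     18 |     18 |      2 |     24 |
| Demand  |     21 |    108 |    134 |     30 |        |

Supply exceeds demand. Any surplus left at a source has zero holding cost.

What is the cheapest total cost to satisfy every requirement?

One minimum-cost allocation:
  M1 to Reno: 21 × €14 = €294
  M1 to Nampa: 41 × €15 = €615
  M1 to Orem: 6 × €17 = €102
  M2 to Utica: 106 × €2 = €212
  M3 to Utica: 2 × €2 = €4
  M3 to Nampa: 93 × €3 = €279
  M4 to Orem: 24 × €2 = €48
Total = 294 + 615 + 102 + 212 + 4 + 279 + 48 = €1554.
(Supply check: M1 ships 68; M2 ships 106; M3 ships 95; M4 ships 24.)

1554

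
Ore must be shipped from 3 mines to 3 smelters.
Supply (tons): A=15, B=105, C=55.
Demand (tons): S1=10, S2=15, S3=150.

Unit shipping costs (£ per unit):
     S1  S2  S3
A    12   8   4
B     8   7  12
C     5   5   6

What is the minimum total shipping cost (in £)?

1535

A cheapest plan:
  A to S3: 15 × £4 = £60
  B to S1: 10 × £8 = £80
  B to S2: 15 × £7 = £105
  B to S3: 80 × £12 = £960
  C to S3: 55 × £6 = £330
Total = 60 + 80 + 105 + 960 + 330 = £1535.
(Supply check: A ships 15; B ships 105; C ships 55.)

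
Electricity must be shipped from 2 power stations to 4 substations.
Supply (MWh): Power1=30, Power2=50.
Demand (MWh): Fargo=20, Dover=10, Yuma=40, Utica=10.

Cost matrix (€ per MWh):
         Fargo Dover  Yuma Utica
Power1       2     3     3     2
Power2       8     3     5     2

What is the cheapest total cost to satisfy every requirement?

One minimum-cost allocation:
  Power1→Fargo: 20 MWh
  Power1→Yuma: 10 MWh
  Power2→Dover: 10 MWh
  Power2→Yuma: 30 MWh
  Power2→Utica: 10 MWh
Total cost = €270.

270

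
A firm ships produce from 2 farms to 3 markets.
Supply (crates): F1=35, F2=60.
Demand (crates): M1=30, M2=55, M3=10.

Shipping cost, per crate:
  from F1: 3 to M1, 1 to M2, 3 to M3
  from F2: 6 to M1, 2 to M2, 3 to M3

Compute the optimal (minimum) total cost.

225

An optimal shipping plan:
  F1->M1: 30 × 3 = 90
  F1->M2: 5 × 1 = 5
  F2->M2: 50 × 2 = 100
  F2->M3: 10 × 3 = 30
Total = 90 + 5 + 100 + 30 = 225.
(Supply check: F1 ships 35; F2 ships 60.)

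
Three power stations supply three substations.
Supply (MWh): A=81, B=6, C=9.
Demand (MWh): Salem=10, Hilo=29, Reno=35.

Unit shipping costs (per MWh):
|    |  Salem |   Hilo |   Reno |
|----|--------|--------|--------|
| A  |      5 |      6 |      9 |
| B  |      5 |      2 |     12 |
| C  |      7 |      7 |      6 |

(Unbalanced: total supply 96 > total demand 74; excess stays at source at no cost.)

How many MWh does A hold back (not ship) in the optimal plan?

22

Minimum-cost shipments:
  A→Salem: 10 MWh
  A→Hilo: 23 MWh
  A→Reno: 26 MWh
  B→Hilo: 6 MWh
  C→Reno: 9 MWh
Total cost = 488.
A ships 59 of its 81, leaving 22.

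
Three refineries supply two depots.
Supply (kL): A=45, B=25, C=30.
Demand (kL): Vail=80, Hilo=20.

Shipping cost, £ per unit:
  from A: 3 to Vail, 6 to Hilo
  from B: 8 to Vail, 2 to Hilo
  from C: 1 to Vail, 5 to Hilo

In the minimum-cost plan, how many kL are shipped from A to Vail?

45

The minimum-cost plan:
  A to Vail: 45 kL
  B to Vail: 5 kL
  B to Hilo: 20 kL
  C to Vail: 30 kL
Total cost = £245.
So A→Vail carries 45 kL.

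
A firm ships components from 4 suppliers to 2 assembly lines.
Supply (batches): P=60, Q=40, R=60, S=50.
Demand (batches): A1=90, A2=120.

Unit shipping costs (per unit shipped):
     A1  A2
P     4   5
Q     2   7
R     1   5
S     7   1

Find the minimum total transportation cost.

530

An optimal shipping plan:
  P→A2: 60 × 5 = 300
  Q→A1: 40 × 2 = 80
  R→A1: 50 × 1 = 50
  R→A2: 10 × 5 = 50
  S→A2: 50 × 1 = 50
Total = 300 + 80 + 50 + 50 + 50 = 530.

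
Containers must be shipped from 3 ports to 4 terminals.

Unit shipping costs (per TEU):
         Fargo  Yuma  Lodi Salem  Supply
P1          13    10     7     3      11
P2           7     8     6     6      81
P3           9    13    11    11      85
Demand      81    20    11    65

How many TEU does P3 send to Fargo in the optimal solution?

81

Optimal shipments:
  P1 to Salem: 11 TEU
  P2 to Yuma: 20 TEU
  P2 to Lodi: 7 TEU
  P2 to Salem: 54 TEU
  P3 to Fargo: 81 TEU
  P3 to Lodi: 4 TEU
Total cost = 1332.
So P3→Fargo carries 81 TEU.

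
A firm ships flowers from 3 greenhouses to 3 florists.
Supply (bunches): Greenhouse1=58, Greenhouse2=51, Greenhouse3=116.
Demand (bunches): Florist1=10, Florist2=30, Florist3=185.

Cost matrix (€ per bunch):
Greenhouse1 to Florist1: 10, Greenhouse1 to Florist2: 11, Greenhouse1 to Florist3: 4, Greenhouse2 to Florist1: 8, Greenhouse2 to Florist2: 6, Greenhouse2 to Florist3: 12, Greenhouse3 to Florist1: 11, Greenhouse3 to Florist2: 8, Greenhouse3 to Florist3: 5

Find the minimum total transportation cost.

1204

An optimal shipping plan:
  Greenhouse1 to Florist3: 58 × €4 = €232
  Greenhouse2 to Florist1: 10 × €8 = €80
  Greenhouse2 to Florist2: 30 × €6 = €180
  Greenhouse2 to Florist3: 11 × €12 = €132
  Greenhouse3 to Florist3: 116 × €5 = €580
Total = 232 + 80 + 180 + 132 + 580 = €1204.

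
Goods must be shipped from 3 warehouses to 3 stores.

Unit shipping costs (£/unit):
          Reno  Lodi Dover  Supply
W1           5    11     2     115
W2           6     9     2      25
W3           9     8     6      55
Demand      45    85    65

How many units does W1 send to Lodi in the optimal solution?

5

Solving gives:
  W1->Reno: 45 × £5 = £225
  W1->Lodi: 5 × £11 = £55
  W1->Dover: 65 × £2 = £130
  W2->Lodi: 25 × £9 = £225
  W3->Lodi: 55 × £8 = £440
Total cost = £1075.
So W1→Lodi carries 5 units.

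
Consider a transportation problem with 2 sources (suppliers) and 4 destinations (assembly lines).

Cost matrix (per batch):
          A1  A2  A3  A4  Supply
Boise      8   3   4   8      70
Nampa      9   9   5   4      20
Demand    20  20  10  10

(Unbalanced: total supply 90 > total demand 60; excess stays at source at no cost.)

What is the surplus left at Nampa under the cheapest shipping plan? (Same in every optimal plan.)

An optimal plan:
  Boise->A1: 20 × 8 = 160
  Boise->A2: 20 × 3 = 60
  Boise->A3: 10 × 4 = 40
  Nampa->A4: 10 × 4 = 40
Total cost = 300.
Nampa ships 10 of its 20, leaving 10.

10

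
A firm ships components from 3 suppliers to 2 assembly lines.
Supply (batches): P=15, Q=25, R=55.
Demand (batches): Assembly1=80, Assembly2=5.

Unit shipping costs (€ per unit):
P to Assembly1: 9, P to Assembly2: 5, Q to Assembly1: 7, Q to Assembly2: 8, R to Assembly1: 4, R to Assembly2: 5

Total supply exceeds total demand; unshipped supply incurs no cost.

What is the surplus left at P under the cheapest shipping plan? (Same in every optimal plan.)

An optimal plan:
  P–Assembly2: 5 × €5 = €25
  Q–Assembly1: 25 × €7 = €175
  R–Assembly1: 55 × €4 = €220
Total cost = €420.
P ships 5 of its 15, leaving 10.

10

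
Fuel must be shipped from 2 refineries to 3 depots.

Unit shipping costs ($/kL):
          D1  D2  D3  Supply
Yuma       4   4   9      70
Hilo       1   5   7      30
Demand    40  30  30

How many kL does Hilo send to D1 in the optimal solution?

30

The minimum-cost plan:
  Yuma->D1: 10 kL
  Yuma->D2: 30 kL
  Yuma->D3: 30 kL
  Hilo->D1: 30 kL
Total cost = $460.
So Hilo→D1 carries 30 kL.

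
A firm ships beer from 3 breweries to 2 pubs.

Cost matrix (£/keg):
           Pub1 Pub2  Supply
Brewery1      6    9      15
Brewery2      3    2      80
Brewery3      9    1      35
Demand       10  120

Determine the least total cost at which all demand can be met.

300

A cheapest plan:
  Brewery1–Pub1: 10 × £6 = £60
  Brewery1–Pub2: 5 × £9 = £45
  Brewery2–Pub2: 80 × £2 = £160
  Brewery3–Pub2: 35 × £1 = £35
Total = 60 + 45 + 160 + 35 = £300.
(Supply check: Brewery1 ships 15; Brewery2 ships 80; Brewery3 ships 35.)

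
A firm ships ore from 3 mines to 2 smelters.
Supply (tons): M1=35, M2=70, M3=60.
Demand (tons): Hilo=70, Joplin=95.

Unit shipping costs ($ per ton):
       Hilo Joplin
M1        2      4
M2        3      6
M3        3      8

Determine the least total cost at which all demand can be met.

A cheapest plan:
  M1→Joplin: 35 × $4 = $140
  M2→Hilo: 10 × $3 = $30
  M2→Joplin: 60 × $6 = $360
  M3→Hilo: 60 × $3 = $180
Total = 140 + 30 + 360 + 180 = $710.
(Supply check: M1 ships 35; M2 ships 70; M3 ships 60.)

710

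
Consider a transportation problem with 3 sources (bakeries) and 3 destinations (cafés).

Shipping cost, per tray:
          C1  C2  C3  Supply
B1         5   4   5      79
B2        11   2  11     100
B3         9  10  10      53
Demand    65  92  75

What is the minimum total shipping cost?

A cheapest plan:
  B1->C1: 4 × 5 = 20
  B1->C3: 75 × 5 = 375
  B2->C1: 8 × 11 = 88
  B2->C2: 92 × 2 = 184
  B3->C1: 53 × 9 = 477
Total = 20 + 375 + 88 + 184 + 477 = 1144.
(Supply check: B1 ships 79; B2 ships 100; B3 ships 53.)

1144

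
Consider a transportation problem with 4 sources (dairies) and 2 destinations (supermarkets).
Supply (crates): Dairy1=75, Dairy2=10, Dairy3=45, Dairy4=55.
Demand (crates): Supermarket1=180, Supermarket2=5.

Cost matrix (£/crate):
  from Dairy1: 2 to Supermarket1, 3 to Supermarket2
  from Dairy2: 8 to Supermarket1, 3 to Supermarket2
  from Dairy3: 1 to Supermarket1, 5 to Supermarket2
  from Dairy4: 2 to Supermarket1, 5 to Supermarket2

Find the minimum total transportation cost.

360

A cheapest plan:
  Dairy1–Supermarket1: 75 × £2 = £150
  Dairy2–Supermarket1: 5 × £8 = £40
  Dairy2–Supermarket2: 5 × £3 = £15
  Dairy3–Supermarket1: 45 × £1 = £45
  Dairy4–Supermarket1: 55 × £2 = £110
Total = 150 + 40 + 15 + 45 + 110 = £360.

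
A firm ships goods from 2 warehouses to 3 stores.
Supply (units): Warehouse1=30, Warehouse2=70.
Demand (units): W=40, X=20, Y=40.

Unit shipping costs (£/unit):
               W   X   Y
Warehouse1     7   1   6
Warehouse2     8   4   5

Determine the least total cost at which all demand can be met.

One minimum-cost allocation:
  Warehouse1 to W: 10 × £7 = £70
  Warehouse1 to X: 20 × £1 = £20
  Warehouse2 to W: 30 × £8 = £240
  Warehouse2 to Y: 40 × £5 = £200
Total = 70 + 20 + 240 + 200 = £530.

530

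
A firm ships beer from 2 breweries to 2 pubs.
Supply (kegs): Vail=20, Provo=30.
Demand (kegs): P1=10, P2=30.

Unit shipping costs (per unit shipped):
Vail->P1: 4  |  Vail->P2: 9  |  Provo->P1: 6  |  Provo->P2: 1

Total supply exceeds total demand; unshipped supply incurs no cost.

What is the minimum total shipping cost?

Optimal allocation:
  Vail to P1: 10 × 4 = 40
  Provo to P2: 30 × 1 = 30
Total = 40 + 30 = 70.
(Supply check: Vail ships 10; Provo ships 30.)

70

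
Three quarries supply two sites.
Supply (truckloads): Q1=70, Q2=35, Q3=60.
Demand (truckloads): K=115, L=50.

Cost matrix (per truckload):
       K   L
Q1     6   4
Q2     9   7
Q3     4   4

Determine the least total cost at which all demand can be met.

875

Optimal allocation:
  Q1->K: 20 × 6 = 120
  Q1->L: 50 × 4 = 200
  Q2->K: 35 × 9 = 315
  Q3->K: 60 × 4 = 240
Total = 120 + 200 + 315 + 240 = 875.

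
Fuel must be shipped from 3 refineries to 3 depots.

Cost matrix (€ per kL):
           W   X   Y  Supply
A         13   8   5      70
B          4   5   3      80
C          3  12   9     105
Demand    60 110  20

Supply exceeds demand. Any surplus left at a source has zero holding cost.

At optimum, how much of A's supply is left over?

Minimum-cost shipments:
  A–X: 30 kL
  A–Y: 20 kL
  B–X: 80 kL
  C–W: 60 kL
Total cost = €920.
A ships 50 of its 70, leaving 20.

20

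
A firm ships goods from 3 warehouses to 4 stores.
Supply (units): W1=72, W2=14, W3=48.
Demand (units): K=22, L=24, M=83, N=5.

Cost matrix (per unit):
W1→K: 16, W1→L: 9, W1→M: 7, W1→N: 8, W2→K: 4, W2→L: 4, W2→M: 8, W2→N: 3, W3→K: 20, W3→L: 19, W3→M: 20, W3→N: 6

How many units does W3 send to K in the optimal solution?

Solving gives:
  W1 to M: 72 × 7 = 504
  W2 to K: 14 × 4 = 56
  W3 to K: 8 × 20 = 160
  W3 to L: 24 × 19 = 456
  W3 to M: 11 × 20 = 220
  W3 to N: 5 × 6 = 30
Total cost = 1426.
So W3→K carries 8 units.

8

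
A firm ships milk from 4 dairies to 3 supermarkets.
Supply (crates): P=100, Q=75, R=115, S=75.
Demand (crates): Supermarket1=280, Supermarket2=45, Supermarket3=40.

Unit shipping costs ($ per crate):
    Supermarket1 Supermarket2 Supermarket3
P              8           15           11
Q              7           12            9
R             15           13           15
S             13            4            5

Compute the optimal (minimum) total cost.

3370

An optimal shipping plan:
  P to Supermarket1: 100 × $8 = $800
  Q to Supermarket1: 75 × $7 = $525
  R to Supermarket1: 105 × $15 = $1575
  R to Supermarket2: 10 × $13 = $130
  S to Supermarket2: 35 × $4 = $140
  S to Supermarket3: 40 × $5 = $200
Total = 800 + 525 + 1575 + 130 + 140 + 200 = $3370.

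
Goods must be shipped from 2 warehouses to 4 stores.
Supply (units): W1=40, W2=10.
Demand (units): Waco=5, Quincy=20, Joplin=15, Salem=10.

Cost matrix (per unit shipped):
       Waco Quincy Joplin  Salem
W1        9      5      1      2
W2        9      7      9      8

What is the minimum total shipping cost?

An optimal shipping plan:
  W1 to Quincy: 15 units
  W1 to Joplin: 15 units
  W1 to Salem: 10 units
  W2 to Waco: 5 units
  W2 to Quincy: 5 units
Total cost = 190.
(Supply check: W1 ships 40; W2 ships 10.)

190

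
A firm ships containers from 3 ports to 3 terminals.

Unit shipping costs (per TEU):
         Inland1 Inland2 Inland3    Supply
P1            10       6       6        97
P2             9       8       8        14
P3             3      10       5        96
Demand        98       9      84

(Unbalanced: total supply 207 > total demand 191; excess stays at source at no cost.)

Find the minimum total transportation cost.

864

One minimum-cost allocation:
  P1→Inland2: 9 × 6 = 54
  P1→Inland3: 84 × 6 = 504
  P2→Inland1: 2 × 9 = 18
  P3→Inland1: 96 × 3 = 288
Total = 54 + 504 + 18 + 288 = 864.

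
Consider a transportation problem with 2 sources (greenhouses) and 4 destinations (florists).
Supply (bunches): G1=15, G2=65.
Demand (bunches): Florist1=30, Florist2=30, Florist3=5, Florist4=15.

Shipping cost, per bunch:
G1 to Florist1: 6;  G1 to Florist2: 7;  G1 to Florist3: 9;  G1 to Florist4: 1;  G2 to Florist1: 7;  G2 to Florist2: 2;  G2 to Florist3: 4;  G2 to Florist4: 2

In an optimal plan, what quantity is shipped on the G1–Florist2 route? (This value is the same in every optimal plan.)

Solving gives:
  G1 to Florist1: 15 bunches
  G2 to Florist1: 15 bunches
  G2 to Florist2: 30 bunches
  G2 to Florist3: 5 bunches
  G2 to Florist4: 15 bunches
Total cost = 305.
The route G1→Florist2 is not used.

0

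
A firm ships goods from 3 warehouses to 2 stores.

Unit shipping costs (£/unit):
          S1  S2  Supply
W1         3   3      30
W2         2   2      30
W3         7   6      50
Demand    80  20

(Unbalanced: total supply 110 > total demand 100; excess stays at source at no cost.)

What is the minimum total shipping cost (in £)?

One minimum-cost allocation:
  W1->S1: 30 × £3 = £90
  W2->S1: 30 × £2 = £60
  W3->S1: 20 × £7 = £140
  W3->S2: 20 × £6 = £120
Total = 90 + 60 + 140 + 120 = £410.
(Supply check: W1 ships 30; W2 ships 30; W3 ships 40.)

410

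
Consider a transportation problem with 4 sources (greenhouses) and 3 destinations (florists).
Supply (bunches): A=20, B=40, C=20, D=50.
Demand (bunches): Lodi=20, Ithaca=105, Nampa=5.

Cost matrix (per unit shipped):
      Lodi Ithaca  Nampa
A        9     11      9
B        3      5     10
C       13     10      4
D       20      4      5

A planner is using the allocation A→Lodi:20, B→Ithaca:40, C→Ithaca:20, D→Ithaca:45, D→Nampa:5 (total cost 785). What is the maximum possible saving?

35

Current plan cost = 20·9 + 40·5 + 20·10 + 45·4 + 5·5 = 785.
Optimal plan:
  A–Ithaca: 20 × 11 = 220
  B–Lodi: 20 × 3 = 60
  B–Ithaca: 20 × 5 = 100
  C–Ithaca: 15 × 10 = 150
  C–Nampa: 5 × 4 = 20
  D–Ithaca: 50 × 4 = 200
Optimal cost = 750.
Saving = 785 − 750 = 35.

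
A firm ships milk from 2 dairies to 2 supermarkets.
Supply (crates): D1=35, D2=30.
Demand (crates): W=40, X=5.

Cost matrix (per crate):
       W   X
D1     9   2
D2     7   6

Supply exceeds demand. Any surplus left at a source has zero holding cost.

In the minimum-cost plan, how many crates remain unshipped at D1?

20

Minimum-cost shipments:
  D1 to W: 10 × 9 = 90
  D1 to X: 5 × 2 = 10
  D2 to W: 30 × 7 = 210
Total cost = 310.
D1 ships 15 of its 35, leaving 20.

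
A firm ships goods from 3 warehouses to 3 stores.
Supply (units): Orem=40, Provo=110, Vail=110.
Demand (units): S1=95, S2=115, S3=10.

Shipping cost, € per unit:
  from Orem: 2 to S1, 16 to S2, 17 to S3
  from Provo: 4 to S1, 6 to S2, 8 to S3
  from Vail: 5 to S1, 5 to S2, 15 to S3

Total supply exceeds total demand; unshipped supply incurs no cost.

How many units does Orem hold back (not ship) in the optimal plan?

0

An optimal plan:
  Orem to S1: 40 × €2 = €80
  Provo to S1: 55 × €4 = €220
  Provo to S2: 5 × €6 = €30
  Provo to S3: 10 × €8 = €80
  Vail to S2: 110 × €5 = €550
Total cost = €960.
Orem ships 40 of its 40, leaving 0.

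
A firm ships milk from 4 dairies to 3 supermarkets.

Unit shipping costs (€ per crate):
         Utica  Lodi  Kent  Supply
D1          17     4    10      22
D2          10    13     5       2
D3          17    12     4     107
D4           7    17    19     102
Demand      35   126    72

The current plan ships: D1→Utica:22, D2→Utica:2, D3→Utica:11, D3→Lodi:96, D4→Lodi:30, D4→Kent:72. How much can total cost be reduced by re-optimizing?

Current plan cost = 22·17 + 2·10 + 11·17 + 96·12 + 30·17 + 72·19 = €3611.
Optimal plan:
  D1→Lodi: 22 crates
  D2→Lodi: 2 crates
  D3→Lodi: 35 crates
  D3→Kent: 72 crates
  D4→Utica: 35 crates
  D4→Lodi: 67 crates
Optimal cost = €2206.
Saving = 3611 − 2206 = €1405.

1405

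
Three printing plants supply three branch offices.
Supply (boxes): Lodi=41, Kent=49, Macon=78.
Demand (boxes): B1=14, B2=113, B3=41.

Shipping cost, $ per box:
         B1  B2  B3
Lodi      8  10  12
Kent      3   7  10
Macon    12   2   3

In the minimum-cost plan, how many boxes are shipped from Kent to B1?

Solving gives:
  Lodi→B2: 41 boxes
  Kent→B1: 14 boxes
  Kent→B2: 35 boxes
  Macon→B2: 37 boxes
  Macon→B3: 41 boxes
Total cost = $894.
So Kent→B1 carries 14 boxes.

14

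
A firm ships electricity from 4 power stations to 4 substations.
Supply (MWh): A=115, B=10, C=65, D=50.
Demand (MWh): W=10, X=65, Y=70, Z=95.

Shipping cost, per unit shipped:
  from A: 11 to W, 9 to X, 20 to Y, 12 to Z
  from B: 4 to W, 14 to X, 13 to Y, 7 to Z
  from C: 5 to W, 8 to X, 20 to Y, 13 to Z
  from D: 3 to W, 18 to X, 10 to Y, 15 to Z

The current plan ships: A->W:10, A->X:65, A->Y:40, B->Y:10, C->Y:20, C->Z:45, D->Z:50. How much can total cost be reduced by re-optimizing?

Current plan cost = 10·11 + 65·9 + 40·20 + 10·13 + 20·20 + 45·13 + 50·15 = 3360.
Optimal plan:
  A→X: 10 × 9 = 90
  A→Y: 10 × 20 = 200
  A→Z: 95 × 12 = 1140
  B→Y: 10 × 13 = 130
  C→W: 10 × 5 = 50
  C→X: 55 × 8 = 440
  D→Y: 50 × 10 = 500
Optimal cost = 2550.
Saving = 3360 − 2550 = 810.

810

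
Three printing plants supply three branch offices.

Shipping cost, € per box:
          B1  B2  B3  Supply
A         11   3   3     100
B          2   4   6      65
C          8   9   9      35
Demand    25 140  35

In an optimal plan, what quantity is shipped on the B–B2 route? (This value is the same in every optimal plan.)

Solving gives:
  A->B2: 65 × €3 = €195
  A->B3: 35 × €3 = €105
  B->B1: 25 × €2 = €50
  B->B2: 40 × €4 = €160
  C->B2: 35 × €9 = €315
Total cost = €825.
So B→B2 carries 40 boxes.

40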